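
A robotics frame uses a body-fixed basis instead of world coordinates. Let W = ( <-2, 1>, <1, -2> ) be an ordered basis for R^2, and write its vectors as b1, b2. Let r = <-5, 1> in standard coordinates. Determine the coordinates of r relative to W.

Write r = c_1 b1 + c_2 b2 and solve for the c_i.
System: -2c_1 + c_2 = -5, c_1 - 2c_2 = 1; solving gives c_1 = 3, c_2 = 1.
Check: 3b1 + b2 = <-5, 1>.

<3, 1>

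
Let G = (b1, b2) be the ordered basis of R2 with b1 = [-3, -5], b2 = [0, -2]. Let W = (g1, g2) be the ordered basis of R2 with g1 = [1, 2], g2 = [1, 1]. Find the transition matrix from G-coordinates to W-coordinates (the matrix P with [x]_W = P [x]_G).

[[-2, -2], [-1, 2]]

Let M have columns bj and N have columns gj. Then for every x, N [x]_W = x = M [x]_G, so P = N^(-1) M.
Since det N = -1, N^(-1) has integer entries; multiplying gives P = [[-2, -2], [-1, 2]].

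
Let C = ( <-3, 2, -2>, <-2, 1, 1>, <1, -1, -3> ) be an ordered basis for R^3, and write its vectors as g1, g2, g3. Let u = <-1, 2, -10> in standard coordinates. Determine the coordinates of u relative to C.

[u]_C is the unique c with M c = u, where M has columns g1, ..., g3.
Gaussian elimination on [M | u] yields c = (3, -4, 0).
Check: 3g1 - 4g2 + 0·g3 = <-1, 2, -10>.

<3, -4, 0>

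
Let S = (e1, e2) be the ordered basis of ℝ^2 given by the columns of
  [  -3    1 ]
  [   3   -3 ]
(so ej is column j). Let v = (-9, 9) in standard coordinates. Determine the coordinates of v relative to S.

Write v = c_1 e1 + c_2 e2 and solve for the c_i.
System: -3c_1 + c_2 = -9, 3c_1 - 3c_2 = 9; solving gives c_1 = 3, c_2 = 0.
Check: 3e1 + 0·e2 = (-9, 9).

(3, 0)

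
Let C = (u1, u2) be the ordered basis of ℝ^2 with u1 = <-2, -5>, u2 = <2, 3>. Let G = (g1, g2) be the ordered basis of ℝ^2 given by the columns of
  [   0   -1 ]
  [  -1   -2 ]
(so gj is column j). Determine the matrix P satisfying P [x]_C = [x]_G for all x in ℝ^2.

Let M have columns uj and N have columns gj. Then for every x, N [x]_G = x = M [x]_C, so P = N^(-1) M.
Since det N = -1, N^(-1) has integer entries; multiplying gives P = [[1, 1], [2, -2]].

[[1, 1], [2, -2]]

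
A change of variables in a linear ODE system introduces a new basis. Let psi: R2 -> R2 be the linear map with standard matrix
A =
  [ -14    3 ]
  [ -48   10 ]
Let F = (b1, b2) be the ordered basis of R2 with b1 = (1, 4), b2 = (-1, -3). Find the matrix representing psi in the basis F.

[[-2, 3], [0, -2]]

With P the matrix whose columns are b1, b2, [psi]_F = P^(-1) A P.
Column by column: psi(b1) = A b1 = (-2, -8); its F-coordinates (-2, 0) give column 1.
Continuing for each basis vector yields [psi]_F = [[-2, 3], [0, -2]].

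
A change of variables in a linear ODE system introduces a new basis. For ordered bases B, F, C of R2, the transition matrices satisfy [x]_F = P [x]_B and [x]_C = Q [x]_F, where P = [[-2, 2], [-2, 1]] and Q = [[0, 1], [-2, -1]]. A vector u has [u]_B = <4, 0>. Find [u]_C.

First [u]_F = P [u]_B = <-8, -8>.
Then [u]_C = Q [u]_F = <-8, 24>.

<-8, 24>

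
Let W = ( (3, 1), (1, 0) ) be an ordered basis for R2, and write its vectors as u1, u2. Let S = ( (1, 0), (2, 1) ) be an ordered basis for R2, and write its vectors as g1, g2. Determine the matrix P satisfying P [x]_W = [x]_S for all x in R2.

[[1, 1], [1, 0]]

Take x = uj: its W-coordinates are the j-th standard unit vector, so P e_j — column j of P — equals [uj]_S.
u1 = g1 + g2, giving column 1 = (1, 1); repeating for each j gives P = [[1, 1], [1, 0]].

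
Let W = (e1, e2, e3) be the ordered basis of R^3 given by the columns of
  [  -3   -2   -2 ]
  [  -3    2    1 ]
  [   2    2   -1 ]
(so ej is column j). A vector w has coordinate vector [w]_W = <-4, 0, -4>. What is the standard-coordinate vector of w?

The coordinates say w = -4e1 + 0·e2 - 4e3; adding the scaled basis vectors gives <20, 8, -4>.

<20, 8, -4>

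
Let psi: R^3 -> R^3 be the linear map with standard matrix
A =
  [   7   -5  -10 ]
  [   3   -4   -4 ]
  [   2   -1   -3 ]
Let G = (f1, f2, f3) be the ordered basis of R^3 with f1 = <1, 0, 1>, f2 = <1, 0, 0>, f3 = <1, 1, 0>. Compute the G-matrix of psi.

[[-1, 2, 1], [-1, 2, 2], [-1, 3, -1]]

The j-th column of [psi]_G is [psi(fj)]_G.
psi(f1) = A f1 = <-3, -1, -1> = -f1 - f2 - f3, so column 1 is <-1, -1, -1>.
Repeating for f2, f3 and assembling the columns gives [[-1, 2, 1], [-1, 2, 2], [-1, 3, -1]].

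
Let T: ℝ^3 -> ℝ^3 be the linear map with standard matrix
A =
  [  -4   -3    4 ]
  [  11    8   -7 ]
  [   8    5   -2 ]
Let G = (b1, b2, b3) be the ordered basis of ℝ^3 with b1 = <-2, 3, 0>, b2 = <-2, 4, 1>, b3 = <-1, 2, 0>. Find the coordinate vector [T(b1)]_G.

<0, -1, 3>

Column 1 of [T]_G is the G-coordinate vector of T(b1).
In standard coordinates T(b1) = A b1 = <-1, 2, -1>.
Converting to G: <-1, 2, -1> = 0·b1 - b2 + 3b3, so the coordinate vector is <0, -1, 3>.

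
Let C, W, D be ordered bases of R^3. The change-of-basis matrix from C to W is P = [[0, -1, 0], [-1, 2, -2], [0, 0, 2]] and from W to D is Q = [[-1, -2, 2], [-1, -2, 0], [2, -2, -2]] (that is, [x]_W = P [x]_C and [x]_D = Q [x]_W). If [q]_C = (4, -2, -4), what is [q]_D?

(-18, -2, 20)

First [q]_W = P [q]_C = (2, 0, -8).
Then [q]_D = Q [q]_W = (-18, -2, 20).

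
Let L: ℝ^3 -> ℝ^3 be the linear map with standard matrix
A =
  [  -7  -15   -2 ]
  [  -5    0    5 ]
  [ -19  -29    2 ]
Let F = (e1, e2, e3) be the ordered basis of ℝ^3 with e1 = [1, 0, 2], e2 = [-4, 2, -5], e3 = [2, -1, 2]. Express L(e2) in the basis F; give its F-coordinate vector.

Column 2 of [L]_F is the F-coordinate vector of L(e2).
In standard coordinates L(e2) = A e2 = [8, -5, 8].
Converting to F: [8, -5, 8] = -2e1 - 2e2 + e3, so the coordinate vector is [-2, -2, 1].

[-2, -2, 1]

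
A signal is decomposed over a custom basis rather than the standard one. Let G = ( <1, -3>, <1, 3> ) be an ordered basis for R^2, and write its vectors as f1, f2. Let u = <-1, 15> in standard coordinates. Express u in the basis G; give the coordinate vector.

We seek scalars with c_1 f1 + c_2 f2 = u; equivalently solve M c = u where the columns of M are f1, f2.
System: c_1 + c_2 = -1, -3c_1 + 3c_2 = 15; solving gives c_1 = -3, c_2 = 2.
Check: -3f1 + 2f2 = <-1, 15>.

<-3, 2>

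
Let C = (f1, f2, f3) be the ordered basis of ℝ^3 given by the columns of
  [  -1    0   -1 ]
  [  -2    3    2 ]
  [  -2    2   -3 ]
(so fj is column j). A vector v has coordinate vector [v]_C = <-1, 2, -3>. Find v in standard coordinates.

v = M [v]_C, where M has columns f1, ..., f3.
Carrying out the matrix-vector product, v = <4, 2, 15>.

<4, 2, 15>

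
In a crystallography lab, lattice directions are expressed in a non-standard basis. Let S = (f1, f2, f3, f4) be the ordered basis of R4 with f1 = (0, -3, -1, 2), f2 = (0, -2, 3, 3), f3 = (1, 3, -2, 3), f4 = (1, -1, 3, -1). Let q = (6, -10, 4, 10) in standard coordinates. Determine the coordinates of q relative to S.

(4, 0, 2, 4)

We seek scalars with c_1 f1 + ... + c_4 f4 = q; equivalently solve M c = q where the columns of M are f1, ..., f4.
Solving this 4x4 system gives c = (4, 0, 2, 4).
Check: 4f1 + 0·f2 + 2f3 + 4f4 = (6, -10, 4, 10).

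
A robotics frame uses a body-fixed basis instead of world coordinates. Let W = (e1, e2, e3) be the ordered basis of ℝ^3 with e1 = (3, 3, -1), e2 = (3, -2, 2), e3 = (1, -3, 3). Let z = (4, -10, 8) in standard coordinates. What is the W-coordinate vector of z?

Write z = c_1 e1 + ... + c_3 e3 and solve for the c_i.
Solving this 3x3 system gives c = (-1, 2, 1).
Check: -e1 + 2e2 + e3 = (4, -10, 8).

(-1, 2, 1)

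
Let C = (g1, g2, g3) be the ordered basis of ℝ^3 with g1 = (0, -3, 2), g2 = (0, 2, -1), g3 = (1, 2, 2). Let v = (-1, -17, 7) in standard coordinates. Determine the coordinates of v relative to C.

(3, -3, -1)

We seek scalars with c_1 g1 + ... + c_3 g3 = v; equivalently solve M c = v where the columns of M are g1, ..., g3.
Gaussian elimination on [M | v] yields c = (3, -3, -1).
Check: 3g1 - 3g2 - g3 = (-1, -17, 7).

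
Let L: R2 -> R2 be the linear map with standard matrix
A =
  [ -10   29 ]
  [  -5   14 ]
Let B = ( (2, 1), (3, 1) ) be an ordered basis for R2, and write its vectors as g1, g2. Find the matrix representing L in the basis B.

Let P have columns g1, g2. Then [L]_B = P^(-1) A P.
Here det P = -1, so P^(-1) is integer; computing A P first and then P^(-1)(A P) gives [[3, -2], [1, 1]].

[[3, -2], [1, 1]]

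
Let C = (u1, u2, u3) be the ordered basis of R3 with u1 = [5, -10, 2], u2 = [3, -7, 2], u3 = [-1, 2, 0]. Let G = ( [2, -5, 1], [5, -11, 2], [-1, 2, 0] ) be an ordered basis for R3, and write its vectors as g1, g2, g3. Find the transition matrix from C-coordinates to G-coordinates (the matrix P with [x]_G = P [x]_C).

[[-2, 0, 0], [2, 1, 0], [1, 2, 1]]

Column j of P is [uj]_G, since P maps C-coordinates to G-coordinates.
Expressing u1 in G: u1 = -2g1 + 2g2 + g3, so column 1 of P is [-2, 2, 1].
Doing the same for each uj gives P = [[-2, 0, 0], [2, 1, 0], [1, 2, 1]].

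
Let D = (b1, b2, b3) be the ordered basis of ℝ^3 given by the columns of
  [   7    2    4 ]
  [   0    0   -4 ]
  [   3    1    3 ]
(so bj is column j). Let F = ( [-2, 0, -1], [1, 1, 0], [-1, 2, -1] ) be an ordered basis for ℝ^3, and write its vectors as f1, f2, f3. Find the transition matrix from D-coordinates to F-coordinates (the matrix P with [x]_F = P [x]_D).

[[-2, -1, -1], [2, 0, 0], [-1, 0, -2]]

Let M have columns bj and N have columns fj. Then for every x, N [x]_F = x = M [x]_D, so P = N^(-1) M.
Since det N = -1, N^(-1) has integer entries; multiplying gives P = [[-2, -1, -1], [2, 0, 0], [-1, 0, -2]].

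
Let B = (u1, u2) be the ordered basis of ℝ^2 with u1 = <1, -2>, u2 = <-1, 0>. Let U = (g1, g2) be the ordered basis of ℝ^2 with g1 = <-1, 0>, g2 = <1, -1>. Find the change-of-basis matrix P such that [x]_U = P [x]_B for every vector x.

Take x = uj: its B-coordinates are the j-th standard unit vector, so P e_j — column j of P — equals [uj]_U.
u1 = g1 + 2g2, giving column 1 = <1, 2>; repeating for each j gives P = [[1, 1], [2, 0]].

[[1, 1], [2, 0]]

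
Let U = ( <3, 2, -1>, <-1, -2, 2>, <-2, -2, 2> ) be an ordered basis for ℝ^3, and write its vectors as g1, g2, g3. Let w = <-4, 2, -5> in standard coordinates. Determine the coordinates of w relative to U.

<-3, -3, -1>

Write w = c_1 g1 + ... + c_3 g3 and solve for the c_i.
Row-reducing the augmented matrix [M | w] gives c = (-3, -3, -1).
Check: -3g1 - 3g2 - g3 = <-4, 2, -5>.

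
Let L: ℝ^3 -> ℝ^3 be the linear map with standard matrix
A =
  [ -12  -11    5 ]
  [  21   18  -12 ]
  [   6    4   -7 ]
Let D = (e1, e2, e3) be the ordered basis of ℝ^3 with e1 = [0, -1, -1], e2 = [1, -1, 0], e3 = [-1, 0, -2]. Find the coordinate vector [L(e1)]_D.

Compute L(e1) = A e1 = [6, -6, 3] in standard coordinates.
Then write this in D-coordinates: solve for y in y_1 e1 + ... + y_3 e3 = [6, -6, 3].
This gives y = [3, 3, -3], which is column 1 of [L]_D.

[3, 3, -3]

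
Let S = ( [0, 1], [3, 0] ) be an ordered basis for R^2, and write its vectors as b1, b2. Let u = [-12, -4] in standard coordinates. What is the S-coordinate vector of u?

[-4, -4]

Write u = c_1 b1 + c_2 b2 and solve for the c_i.
System: 0c_1 + 3c_2 = -12, c_1 + 0c_2 = -4; solving gives c_1 = -4, c_2 = -4.
Check: -4b1 - 4b2 = [-12, -4].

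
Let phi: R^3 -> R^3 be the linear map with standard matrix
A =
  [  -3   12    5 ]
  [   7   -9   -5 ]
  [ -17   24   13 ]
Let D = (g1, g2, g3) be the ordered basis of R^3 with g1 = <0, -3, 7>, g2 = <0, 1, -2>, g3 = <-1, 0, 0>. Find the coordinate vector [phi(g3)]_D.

<3, 2, -3>

Compute phi(g3) = A g3 = <3, -7, 17> in standard coordinates.
Then write this in D-coordinates: solve for y in y_1 g1 + ... + y_3 g3 = <3, -7, 17>.
This gives y = <3, 2, -3>, which is column 3 of [phi]_D.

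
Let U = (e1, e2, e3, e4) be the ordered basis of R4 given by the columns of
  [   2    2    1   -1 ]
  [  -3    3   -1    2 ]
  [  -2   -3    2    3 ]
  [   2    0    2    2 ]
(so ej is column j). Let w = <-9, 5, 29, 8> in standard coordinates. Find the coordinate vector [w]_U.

<-3, -2, 4, 3>

We seek scalars with c_1 e1 + ... + c_4 e4 = w; equivalently solve M c = w where the columns of M are e1, ..., e4.
Solving this 4x4 system gives c = (-3, -2, 4, 3).
Check: -3e1 - 2e2 + 4e3 + 3e4 = <-9, 5, 29, 8>.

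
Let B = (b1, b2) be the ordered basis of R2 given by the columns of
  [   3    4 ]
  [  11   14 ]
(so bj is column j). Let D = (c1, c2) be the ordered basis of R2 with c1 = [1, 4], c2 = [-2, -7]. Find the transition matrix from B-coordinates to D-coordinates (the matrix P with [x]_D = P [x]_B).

[[1, 0], [-1, -2]]

Take x = bj: its B-coordinates are the j-th standard unit vector, so P e_j — column j of P — equals [bj]_D.
b1 = c1 - c2, giving column 1 = [1, -1]; repeating for each j gives P = [[1, 0], [-1, -2]].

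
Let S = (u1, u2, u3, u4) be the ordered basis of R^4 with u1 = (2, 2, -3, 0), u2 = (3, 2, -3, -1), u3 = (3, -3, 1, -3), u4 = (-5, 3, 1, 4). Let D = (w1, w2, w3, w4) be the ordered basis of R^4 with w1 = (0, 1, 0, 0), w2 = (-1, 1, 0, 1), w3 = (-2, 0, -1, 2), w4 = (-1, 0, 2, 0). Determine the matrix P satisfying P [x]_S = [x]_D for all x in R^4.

Let M have columns uj and N have columns wj. Then for every x, N [x]_D = x = M [x]_S, so P = N^(-1) M.
Since det N = 1, N^(-1) has integer entries; multiplying gives P = [[0, 1, -2, 1], [2, 1, -1, 2], [-1, -1, -1, 1], [-2, -2, 0, 1]].

[[0, 1, -2, 1], [2, 1, -1, 2], [-1, -1, -1, 1], [-2, -2, 0, 1]]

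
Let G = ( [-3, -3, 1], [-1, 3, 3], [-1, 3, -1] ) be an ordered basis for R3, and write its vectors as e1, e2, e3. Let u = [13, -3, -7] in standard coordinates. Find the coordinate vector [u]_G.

Write u = c_1 e1 + ... + c_3 e3 and solve for the c_i.
Gaussian elimination on [M | u] yields c = (-3, -2, -2).
Check: -3e1 - 2e2 - 2e3 = [13, -3, -7].

[-3, -2, -2]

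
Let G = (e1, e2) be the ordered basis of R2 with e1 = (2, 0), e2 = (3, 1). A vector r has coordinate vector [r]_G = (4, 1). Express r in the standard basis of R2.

By definition r = 4e1 + e2.
Summing componentwise gives (11, 1).

(11, 1)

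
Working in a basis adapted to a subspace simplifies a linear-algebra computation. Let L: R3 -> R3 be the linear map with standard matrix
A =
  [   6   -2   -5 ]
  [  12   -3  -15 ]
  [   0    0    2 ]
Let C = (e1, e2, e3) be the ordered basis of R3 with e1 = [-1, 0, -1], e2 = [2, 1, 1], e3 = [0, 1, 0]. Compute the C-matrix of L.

[[3, 1, -2], [1, 3, -2], [2, 3, -1]]

With P the matrix whose columns are e1, ..., e3, [L]_C = P^(-1) A P.
Column by column: L(e1) = A e1 = [-1, 3, -2]; its C-coordinates [3, 1, 2] give column 1.
Continuing for each basis vector yields [L]_C = [[3, 1, -2], [1, 3, -2], [2, 3, -1]].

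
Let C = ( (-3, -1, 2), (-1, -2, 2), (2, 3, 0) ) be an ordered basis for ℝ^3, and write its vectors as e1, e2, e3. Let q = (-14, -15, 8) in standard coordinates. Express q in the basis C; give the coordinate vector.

(2, 2, -3)

We seek scalars with c_1 e1 + ... + c_3 e3 = q; equivalently solve M c = q where the columns of M are e1, ..., e3.
Gaussian elimination on [M | q] yields c = (2, 2, -3).
Check: 2e1 + 2e2 - 3e3 = (-14, -15, 8).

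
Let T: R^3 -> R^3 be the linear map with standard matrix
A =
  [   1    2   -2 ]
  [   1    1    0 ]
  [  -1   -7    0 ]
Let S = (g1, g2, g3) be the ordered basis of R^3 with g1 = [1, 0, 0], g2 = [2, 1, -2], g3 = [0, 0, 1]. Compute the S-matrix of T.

Let P have columns g1, ..., g3. Then [T]_S = P^(-1) A P.
Here det P = 1, so P^(-1) is integer; computing A P first and then P^(-1)(A P) gives [[-1, 2, -2], [1, 3, 0], [1, -3, 0]].

[[-1, 2, -2], [1, 3, 0], [1, -3, 0]]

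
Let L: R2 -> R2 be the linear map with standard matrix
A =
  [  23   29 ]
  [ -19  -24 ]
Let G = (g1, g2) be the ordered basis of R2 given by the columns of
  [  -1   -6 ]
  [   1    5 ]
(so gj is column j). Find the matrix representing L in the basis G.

[[0, -1], [-1, -1]]

Let P have columns g1, g2. Then [L]_G = P^(-1) A P.
Here det P = 1, so P^(-1) is integer; computing A P first and then P^(-1)(A P) gives [[0, -1], [-1, -1]].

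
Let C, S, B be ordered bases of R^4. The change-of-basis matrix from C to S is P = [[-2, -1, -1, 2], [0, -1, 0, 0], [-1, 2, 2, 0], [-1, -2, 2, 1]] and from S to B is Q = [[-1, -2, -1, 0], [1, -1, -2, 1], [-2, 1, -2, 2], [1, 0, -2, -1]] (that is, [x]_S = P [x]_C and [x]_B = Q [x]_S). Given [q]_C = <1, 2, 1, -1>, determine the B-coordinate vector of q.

First [q]_S = P [q]_C = <-7, -2, 5, -4>.
Then [q]_B = Q [q]_S = <6, -19, -6, -13>.

<6, -19, -6, -13>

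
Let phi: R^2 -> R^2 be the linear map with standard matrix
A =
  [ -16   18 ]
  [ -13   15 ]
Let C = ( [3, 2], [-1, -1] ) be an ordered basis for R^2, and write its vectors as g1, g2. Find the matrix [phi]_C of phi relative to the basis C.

[[-3, 0], [3, 2]]

The j-th column of [phi]_C is [phi(gj)]_C.
phi(g1) = A g1 = [-12, -9] = -3g1 + 3g2, so column 1 is [-3, 3].
Repeating for g2 and assembling the columns gives [[-3, 0], [3, 2]].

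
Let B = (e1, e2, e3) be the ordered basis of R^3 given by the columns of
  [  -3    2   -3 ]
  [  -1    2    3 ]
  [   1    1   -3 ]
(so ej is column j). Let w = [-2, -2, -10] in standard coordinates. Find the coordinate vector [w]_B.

[-3, -4, 1]

Write w = c_1 e1 + ... + c_3 e3 and solve for the c_i.
Gaussian elimination on [M | w] yields c = (-3, -4, 1).
Check: -3e1 - 4e2 + e3 = [-2, -2, -10].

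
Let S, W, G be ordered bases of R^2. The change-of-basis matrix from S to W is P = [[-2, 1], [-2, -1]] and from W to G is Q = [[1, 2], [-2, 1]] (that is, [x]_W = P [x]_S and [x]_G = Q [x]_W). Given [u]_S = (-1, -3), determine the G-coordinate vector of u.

Composing the changes, [u]_G = Q P [u]_S.
Q P = [[-6, -1], [2, -3]]; applying this to (-1, -3) gives (9, 7).

(9, 7)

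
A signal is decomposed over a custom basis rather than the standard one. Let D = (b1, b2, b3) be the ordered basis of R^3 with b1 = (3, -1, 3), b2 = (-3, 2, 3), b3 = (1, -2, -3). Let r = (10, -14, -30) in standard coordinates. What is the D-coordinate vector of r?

(-2, -4, 4)

We seek scalars with c_1 b1 + ... + c_3 b3 = r; equivalently solve M c = r where the columns of M are b1, ..., b3.
Row-reducing the augmented matrix [M | r] gives c = (-2, -4, 4).
Check: -2b1 - 4b2 + 4b3 = (10, -14, -30).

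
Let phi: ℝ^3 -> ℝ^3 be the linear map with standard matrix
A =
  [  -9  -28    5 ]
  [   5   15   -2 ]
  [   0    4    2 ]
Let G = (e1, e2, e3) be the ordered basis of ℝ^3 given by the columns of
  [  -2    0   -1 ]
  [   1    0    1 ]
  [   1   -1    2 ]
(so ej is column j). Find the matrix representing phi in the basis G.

With P the matrix whose columns are e1, ..., e3, [phi]_G = P^(-1) A P.
Column by column: phi(e1) = A e1 = [-5, 3, 6]; its G-coordinates [2, -2, 1] give column 1.
Continuing for each basis vector yields [phi]_G = [[2, 3, 3], [-2, 3, 1], [1, -1, 3]].

[[2, 3, 3], [-2, 3, 1], [1, -1, 3]]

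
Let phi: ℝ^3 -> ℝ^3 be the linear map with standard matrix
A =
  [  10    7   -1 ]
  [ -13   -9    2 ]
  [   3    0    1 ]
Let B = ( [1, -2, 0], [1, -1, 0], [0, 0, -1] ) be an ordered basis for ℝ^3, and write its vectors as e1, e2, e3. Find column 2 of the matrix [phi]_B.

[1, 2, -3]

Column 2 of [phi]_B is the B-coordinate vector of phi(e2).
In standard coordinates phi(e2) = A e2 = [3, -4, 3].
Converting to B: [3, -4, 3] = e1 + 2e2 - 3e3, so the coordinate vector is [1, 2, -3].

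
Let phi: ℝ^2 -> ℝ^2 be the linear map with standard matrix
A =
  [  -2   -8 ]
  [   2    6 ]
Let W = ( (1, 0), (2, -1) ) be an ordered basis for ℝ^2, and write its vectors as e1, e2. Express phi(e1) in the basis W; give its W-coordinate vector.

(2, -2)

Column 1 of [phi]_W is the W-coordinate vector of phi(e1).
In standard coordinates phi(e1) = A e1 = (-2, 2).
Converting to W: (-2, 2) = 2e1 - 2e2, so the coordinate vector is (2, -2).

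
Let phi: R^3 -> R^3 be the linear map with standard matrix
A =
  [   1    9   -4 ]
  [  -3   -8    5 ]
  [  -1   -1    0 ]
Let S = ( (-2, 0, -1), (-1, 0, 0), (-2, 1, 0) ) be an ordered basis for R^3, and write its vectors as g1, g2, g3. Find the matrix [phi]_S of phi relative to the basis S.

The j-th column of [phi]_S is [phi(gj)]_S.
phi(g1) = A g1 = (2, 1, 2) = -2g1 + 0·g2 + g3, so column 1 is (-2, 0, 1).
Repeating for g2, g3 and assembling the columns gives [[-2, -1, -1], [0, -3, -1], [1, 3, -2]].

[[-2, -1, -1], [0, -3, -1], [1, 3, -2]]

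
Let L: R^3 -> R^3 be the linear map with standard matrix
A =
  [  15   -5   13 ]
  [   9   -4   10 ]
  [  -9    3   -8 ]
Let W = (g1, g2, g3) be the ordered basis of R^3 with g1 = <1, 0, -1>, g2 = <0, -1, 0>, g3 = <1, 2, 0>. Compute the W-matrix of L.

With P the matrix whose columns are g1, ..., g3, [L]_W = P^(-1) A P.
Column by column: L(g1) = A g1 = <2, -1, -1>; its W-coordinates <1, 3, 1> give column 1.
Continuing for each basis vector yields [L]_W = [[1, 3, 3], [3, 0, 3], [1, 2, 2]].

[[1, 3, 3], [3, 0, 3], [1, 2, 2]]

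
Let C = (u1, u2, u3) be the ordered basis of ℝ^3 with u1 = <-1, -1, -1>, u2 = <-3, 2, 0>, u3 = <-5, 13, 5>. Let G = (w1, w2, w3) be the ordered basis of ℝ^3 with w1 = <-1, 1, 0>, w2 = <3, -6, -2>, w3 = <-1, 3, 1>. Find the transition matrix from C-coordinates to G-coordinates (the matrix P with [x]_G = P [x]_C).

Take x = uj: its C-coordinates are the j-th standard unit vector, so P e_j — column j of P — equals [uj]_G.
u1 = 2w1 + 0·w2 - w3, giving column 1 = <2, 0, -1>; repeating for each j gives P = [[2, 2, -2], [0, -1, -2], [-1, -2, 1]].

[[2, 2, -2], [0, -1, -2], [-1, -2, 1]]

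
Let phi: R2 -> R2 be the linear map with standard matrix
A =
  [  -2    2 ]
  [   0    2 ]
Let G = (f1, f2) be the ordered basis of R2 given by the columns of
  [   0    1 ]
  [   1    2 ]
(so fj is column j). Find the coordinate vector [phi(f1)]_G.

Compute phi(f1) = A f1 = (2, 2) in standard coordinates.
Then write this in G-coordinates: solve for y in y_1 f1 + y_2 f2 = (2, 2).
This gives y = (-2, 2), which is column 1 of [phi]_G.

(-2, 2)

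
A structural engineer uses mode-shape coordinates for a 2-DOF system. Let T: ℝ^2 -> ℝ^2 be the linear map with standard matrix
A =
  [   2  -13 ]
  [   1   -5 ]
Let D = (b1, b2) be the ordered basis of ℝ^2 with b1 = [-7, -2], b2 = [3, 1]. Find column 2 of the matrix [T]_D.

[1, 0]

Column 2 of [T]_D is the D-coordinate vector of T(b2).
In standard coordinates T(b2) = A b2 = [-7, -2].
Converting to D: [-7, -2] = b1 + 0·b2, so the coordinate vector is [1, 0].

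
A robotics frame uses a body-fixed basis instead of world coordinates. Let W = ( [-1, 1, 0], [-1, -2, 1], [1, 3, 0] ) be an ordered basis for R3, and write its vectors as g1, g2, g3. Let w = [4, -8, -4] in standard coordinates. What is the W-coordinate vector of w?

[-4, -4, -4]

Write w = c_1 g1 + ... + c_3 g3 and solve for the c_i.
Gaussian elimination on [M | w] yields c = (-4, -4, -4).
Check: -4g1 - 4g2 - 4g3 = [4, -8, -4].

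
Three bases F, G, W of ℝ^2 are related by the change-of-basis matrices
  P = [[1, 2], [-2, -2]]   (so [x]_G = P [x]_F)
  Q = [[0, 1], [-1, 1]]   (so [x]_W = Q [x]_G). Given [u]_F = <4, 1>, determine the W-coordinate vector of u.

<-10, -16>

Composing the changes, [u]_W = Q P [u]_F.
Q P = [[-2, -2], [-3, -4]]; applying this to <4, 1> gives <-10, -16>.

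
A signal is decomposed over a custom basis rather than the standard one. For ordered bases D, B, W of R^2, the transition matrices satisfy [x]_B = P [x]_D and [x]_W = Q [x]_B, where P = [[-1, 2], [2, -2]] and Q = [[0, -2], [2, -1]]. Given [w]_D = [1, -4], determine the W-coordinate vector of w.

Apply P to get B-coordinates [-9, 10], then Q to get W-coordinates.
The result is [w]_W = [-20, -28].

[-20, -28]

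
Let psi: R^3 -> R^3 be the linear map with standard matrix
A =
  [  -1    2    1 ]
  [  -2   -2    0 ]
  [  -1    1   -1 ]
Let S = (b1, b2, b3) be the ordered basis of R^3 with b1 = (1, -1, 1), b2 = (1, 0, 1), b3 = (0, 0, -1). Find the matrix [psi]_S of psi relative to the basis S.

The j-th column of [psi]_S is [psi(bj)]_S.
psi(b1) = A b1 = (-2, 0, -3) = 0·b1 - 2b2 + b3, so column 1 is (0, -2, 1).
Repeating for b2, b3 and assembling the columns gives [[0, 2, 0], [-2, -2, -1], [1, 2, -2]].

[[0, 2, 0], [-2, -2, -1], [1, 2, -2]]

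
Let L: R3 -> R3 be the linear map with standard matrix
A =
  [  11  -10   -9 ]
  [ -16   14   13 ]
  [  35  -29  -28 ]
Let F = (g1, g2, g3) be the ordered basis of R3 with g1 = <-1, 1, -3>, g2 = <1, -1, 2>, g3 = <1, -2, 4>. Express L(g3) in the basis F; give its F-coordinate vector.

<3, 1, -3>

Column 3 of [L]_F is the F-coordinate vector of L(g3).
In standard coordinates L(g3) = A g3 = <-5, 8, -19>.
Converting to F: <-5, 8, -19> = 3g1 + g2 - 3g3, so the coordinate vector is <3, 1, -3>.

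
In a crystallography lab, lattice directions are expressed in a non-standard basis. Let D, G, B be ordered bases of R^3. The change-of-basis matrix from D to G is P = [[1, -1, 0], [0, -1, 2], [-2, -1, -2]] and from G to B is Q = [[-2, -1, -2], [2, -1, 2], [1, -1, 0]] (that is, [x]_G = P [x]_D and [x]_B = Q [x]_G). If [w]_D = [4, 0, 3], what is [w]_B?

Composing the changes, [w]_B = Q P [w]_D.
Q P = [[2, 5, 2], [-2, -3, -6], [1, 0, -2]]; applying this to [4, 0, 3] gives [14, -26, -2].

[14, -26, -2]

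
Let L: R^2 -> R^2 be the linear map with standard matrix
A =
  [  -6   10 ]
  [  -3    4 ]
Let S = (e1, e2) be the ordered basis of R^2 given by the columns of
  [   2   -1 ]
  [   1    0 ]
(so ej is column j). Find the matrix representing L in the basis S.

[[-2, 3], [-2, 0]]

With P the matrix whose columns are e1, e2, [L]_S = P^(-1) A P.
Column by column: L(e1) = A e1 = <-2, -2>; its S-coordinates <-2, -2> give column 1.
Continuing for each basis vector yields [L]_S = [[-2, 3], [-2, 0]].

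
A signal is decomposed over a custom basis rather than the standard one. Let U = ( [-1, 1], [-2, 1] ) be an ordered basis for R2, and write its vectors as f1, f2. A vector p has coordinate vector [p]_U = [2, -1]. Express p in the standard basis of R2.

[0, 1]

p = M [p]_U, where M has columns f1, f2.
Carrying out the matrix-vector product, p = [0, 1].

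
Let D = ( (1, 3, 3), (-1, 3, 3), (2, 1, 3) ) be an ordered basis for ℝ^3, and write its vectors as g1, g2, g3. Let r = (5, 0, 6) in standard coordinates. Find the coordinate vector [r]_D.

(-1, 0, 3)

Write r = c_1 g1 + ... + c_3 g3 and solve for the c_i.
Solving this 3x3 system gives c = (-1, 0, 3).
Check: -g1 + 0·g2 + 3g3 = (5, 0, 6).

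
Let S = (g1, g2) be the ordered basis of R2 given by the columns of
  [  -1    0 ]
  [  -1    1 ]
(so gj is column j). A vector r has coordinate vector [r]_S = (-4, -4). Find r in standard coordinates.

The coordinates say r = -4g1 - 4g2; adding the scaled basis vectors gives (4, 0).

(4, 0)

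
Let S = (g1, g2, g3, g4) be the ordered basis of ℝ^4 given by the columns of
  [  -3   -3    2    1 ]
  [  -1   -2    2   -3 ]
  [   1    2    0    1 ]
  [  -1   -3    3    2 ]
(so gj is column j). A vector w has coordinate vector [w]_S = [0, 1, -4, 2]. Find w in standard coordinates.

The coordinates say w = 0·g1 + g2 - 4g3 + 2g4; adding the scaled basis vectors gives [-9, -16, 4, -11].

[-9, -16, 4, -11]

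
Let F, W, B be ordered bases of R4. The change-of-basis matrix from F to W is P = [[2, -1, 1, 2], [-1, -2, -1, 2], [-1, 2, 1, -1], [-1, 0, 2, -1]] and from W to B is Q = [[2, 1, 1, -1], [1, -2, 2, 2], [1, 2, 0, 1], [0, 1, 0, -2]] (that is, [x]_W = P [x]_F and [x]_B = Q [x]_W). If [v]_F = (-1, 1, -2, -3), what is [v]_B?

(-23, 7, -21, -5)

Apply P to get W-coordinates (-11, -5, 4, 0), then Q to get B-coordinates.
The result is [v]_B = (-23, 7, -21, -5).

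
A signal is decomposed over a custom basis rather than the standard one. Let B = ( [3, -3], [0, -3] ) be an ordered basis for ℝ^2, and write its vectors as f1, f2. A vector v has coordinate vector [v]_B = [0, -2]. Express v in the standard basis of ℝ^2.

[0, 6]

v = M [v]_B, where M has columns f1, f2.
Carrying out the matrix-vector product, v = [0, 6].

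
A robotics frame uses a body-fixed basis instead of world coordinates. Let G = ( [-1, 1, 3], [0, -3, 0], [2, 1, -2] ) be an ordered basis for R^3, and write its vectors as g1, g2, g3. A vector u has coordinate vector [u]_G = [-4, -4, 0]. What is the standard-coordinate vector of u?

[4, 8, -12]

The coordinates say u = -4g1 - 4g2 + 0·g3; adding the scaled basis vectors gives [4, 8, -12].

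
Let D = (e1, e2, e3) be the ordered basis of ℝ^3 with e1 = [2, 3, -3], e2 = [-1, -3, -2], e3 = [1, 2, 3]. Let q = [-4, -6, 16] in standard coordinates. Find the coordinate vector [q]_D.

We seek scalars with c_1 e1 + ... + c_3 e3 = q; equivalently solve M c = q where the columns of M are e1, ..., e3.
Row-reducing the augmented matrix [M | q] gives c = (-3, 1, 3).
Check: -3e1 + e2 + 3e3 = [-4, -6, 16].

[-3, 1, 3]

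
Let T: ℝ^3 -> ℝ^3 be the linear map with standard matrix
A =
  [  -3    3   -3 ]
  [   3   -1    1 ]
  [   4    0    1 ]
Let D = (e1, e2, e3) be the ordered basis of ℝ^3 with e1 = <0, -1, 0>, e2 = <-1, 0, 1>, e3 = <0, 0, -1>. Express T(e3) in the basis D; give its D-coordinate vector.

<1, -3, -2>

Compute T(e3) = A e3 = <3, -1, -1> in standard coordinates.
Then write this in D-coordinates: solve for y in y_1 e1 + ... + y_3 e3 = <3, -1, -1>.
This gives y = <1, -3, -2>, which is column 3 of [T]_D.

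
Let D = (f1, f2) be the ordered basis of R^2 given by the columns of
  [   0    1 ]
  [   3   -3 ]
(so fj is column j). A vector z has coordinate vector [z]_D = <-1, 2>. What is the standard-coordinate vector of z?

<2, -9>

By definition z = -f1 + 2f2.
Summing componentwise gives <2, -9>.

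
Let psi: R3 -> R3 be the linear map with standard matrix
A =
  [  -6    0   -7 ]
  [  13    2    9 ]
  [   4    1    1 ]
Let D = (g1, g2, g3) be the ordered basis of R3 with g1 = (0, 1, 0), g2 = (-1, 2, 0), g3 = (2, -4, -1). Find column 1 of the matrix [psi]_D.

(2, -2, -1)

Column 1 of [psi]_D is the D-coordinate vector of psi(g1).
In standard coordinates psi(g1) = A g1 = (0, 2, 1).
Converting to D: (0, 2, 1) = 2g1 - 2g2 - g3, so the coordinate vector is (2, -2, -1).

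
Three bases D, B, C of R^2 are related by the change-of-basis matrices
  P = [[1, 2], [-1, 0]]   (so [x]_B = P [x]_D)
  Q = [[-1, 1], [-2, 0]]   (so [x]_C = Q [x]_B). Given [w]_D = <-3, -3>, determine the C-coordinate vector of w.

<12, 18>

Apply P to get B-coordinates <-9, 3>, then Q to get C-coordinates.
The result is [w]_C = <12, 18>.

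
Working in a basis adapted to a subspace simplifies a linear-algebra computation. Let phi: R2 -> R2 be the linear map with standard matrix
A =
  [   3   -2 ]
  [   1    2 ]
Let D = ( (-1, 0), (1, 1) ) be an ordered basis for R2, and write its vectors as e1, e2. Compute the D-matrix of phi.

[[2, 2], [-1, 3]]

With P the matrix whose columns are e1, e2, [phi]_D = P^(-1) A P.
Column by column: phi(e1) = A e1 = (-3, -1); its D-coordinates (2, -1) give column 1.
Continuing for each basis vector yields [phi]_D = [[2, 2], [-1, 3]].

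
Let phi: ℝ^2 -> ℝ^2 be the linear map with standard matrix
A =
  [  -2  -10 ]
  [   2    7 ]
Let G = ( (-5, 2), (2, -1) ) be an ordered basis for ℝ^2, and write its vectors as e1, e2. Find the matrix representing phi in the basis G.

The j-th column of [phi]_G is [phi(ej)]_G.
phi(e1) = A e1 = (-10, 4) = 2e1 + 0·e2, so column 1 is (2, 0).
Repeating for e2 and assembling the columns gives [[2, 0], [0, 3]].

[[2, 0], [0, 3]]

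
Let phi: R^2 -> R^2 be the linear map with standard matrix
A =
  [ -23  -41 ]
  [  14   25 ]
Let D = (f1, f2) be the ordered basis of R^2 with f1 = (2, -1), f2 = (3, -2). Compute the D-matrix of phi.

[[-1, 2], [-1, 3]]

The j-th column of [phi]_D is [phi(fj)]_D.
phi(f1) = A f1 = (-5, 3) = -f1 - f2, so column 1 is (-1, -1).
Repeating for f2 and assembling the columns gives [[-1, 2], [-1, 3]].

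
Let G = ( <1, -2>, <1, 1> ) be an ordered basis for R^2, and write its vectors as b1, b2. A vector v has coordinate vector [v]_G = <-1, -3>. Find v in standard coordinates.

<-4, -1>

By definition v = -b1 - 3b2.
Summing componentwise gives <-4, -1>.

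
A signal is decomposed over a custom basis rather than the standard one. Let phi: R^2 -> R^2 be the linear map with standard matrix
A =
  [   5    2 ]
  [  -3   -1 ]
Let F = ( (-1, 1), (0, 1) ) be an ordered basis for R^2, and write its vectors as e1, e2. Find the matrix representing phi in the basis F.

Let P have columns e1, e2. Then [phi]_F = P^(-1) A P.
Here det P = -1, so P^(-1) is integer; computing A P first and then P^(-1)(A P) gives [[3, -2], [-1, 1]].

[[3, -2], [-1, 1]]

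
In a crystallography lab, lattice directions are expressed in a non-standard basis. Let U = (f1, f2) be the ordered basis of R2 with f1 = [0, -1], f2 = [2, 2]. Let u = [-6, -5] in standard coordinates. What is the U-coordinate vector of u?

[u]_U is the unique c with M c = u, where M has columns f1, f2.
System: 0c_1 + 2c_2 = -6, -c_1 + 2c_2 = -5; solving gives c_1 = -1, c_2 = -3.
Check: -f1 - 3f2 = [-6, -5].

[-1, -3]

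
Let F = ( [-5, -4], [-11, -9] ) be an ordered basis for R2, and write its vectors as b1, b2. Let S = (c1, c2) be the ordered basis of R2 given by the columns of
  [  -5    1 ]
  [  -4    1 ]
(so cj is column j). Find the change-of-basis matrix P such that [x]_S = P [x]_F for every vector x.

[[1, 2], [0, -1]]

Let M have columns bj and N have columns cj. Then for every x, N [x]_S = x = M [x]_F, so P = N^(-1) M.
Since det N = -1, N^(-1) has integer entries; multiplying gives P = [[1, 2], [0, -1]].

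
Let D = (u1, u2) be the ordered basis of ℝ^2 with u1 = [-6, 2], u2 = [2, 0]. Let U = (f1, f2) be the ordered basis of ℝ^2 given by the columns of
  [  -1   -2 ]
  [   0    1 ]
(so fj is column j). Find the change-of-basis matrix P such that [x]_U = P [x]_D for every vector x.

[[2, -2], [2, 0]]

Column j of P is [uj]_U, since P maps D-coordinates to U-coordinates.
Expressing u1 in U: u1 = 2f1 + 2f2, so column 1 of P is [2, 2].
Doing the same for each uj gives P = [[2, -2], [2, 0]].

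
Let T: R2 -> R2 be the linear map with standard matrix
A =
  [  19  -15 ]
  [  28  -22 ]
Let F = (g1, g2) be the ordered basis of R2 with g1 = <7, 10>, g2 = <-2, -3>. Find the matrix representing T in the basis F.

The j-th column of [T]_F is [T(gj)]_F.
T(g1) = A g1 = <-17, -24> = -3g1 - 2g2, so column 1 is <-3, -2>.
Repeating for g2 and assembling the columns gives [[-3, 1], [-2, 0]].

[[-3, 1], [-2, 0]]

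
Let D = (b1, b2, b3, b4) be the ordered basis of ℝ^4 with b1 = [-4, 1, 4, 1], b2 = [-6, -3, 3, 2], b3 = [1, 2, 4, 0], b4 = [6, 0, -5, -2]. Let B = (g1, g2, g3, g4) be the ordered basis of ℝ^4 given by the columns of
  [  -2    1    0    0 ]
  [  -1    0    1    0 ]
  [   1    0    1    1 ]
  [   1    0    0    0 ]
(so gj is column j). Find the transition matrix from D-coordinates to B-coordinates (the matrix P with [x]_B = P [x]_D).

Column j of P is [bj]_B, since P maps D-coordinates to B-coordinates.
Expressing b1 in B: b1 = g1 - 2g2 + 2g3 + g4, so column 1 of P is [1, -2, 2, 1].
Doing the same for each bj gives P = [[1, 2, 0, -2], [-2, -2, 1, 2], [2, -1, 2, -2], [1, 2, 2, -1]].

[[1, 2, 0, -2], [-2, -2, 1, 2], [2, -1, 2, -2], [1, 2, 2, -1]]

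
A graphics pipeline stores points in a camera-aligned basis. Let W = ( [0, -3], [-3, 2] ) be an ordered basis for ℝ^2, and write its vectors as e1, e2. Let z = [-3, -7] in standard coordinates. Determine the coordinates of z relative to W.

[3, 1]

We seek scalars with c_1 e1 + c_2 e2 = z; equivalently solve M c = z where the columns of M are e1, e2.
System: 0c_1 - 3c_2 = -3, -3c_1 + 2c_2 = -7; solving gives c_1 = 3, c_2 = 1.
Check: 3e1 + e2 = [-3, -7].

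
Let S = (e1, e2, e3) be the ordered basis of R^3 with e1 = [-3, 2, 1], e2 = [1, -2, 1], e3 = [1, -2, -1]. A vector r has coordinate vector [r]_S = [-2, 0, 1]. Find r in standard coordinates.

The coordinates say r = -2e1 + 0·e2 + e3; adding the scaled basis vectors gives [7, -6, -3].

[7, -6, -3]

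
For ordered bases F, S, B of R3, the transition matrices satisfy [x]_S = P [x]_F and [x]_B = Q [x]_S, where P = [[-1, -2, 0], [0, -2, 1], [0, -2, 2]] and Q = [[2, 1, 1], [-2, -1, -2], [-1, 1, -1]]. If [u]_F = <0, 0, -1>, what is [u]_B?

Apply P to get S-coordinates <0, -1, -2>, then Q to get B-coordinates.
The result is [u]_B = <-3, 5, 1>.

<-3, 5, 1>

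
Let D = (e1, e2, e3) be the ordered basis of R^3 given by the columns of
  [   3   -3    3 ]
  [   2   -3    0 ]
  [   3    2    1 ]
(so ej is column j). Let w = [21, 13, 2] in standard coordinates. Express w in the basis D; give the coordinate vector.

[2, -3, 2]

[w]_D is the unique c with M c = w, where M has columns e1, ..., e3.
Solving this 3x3 system gives c = (2, -3, 2).
Check: 2e1 - 3e2 + 2e3 = [21, 13, 2].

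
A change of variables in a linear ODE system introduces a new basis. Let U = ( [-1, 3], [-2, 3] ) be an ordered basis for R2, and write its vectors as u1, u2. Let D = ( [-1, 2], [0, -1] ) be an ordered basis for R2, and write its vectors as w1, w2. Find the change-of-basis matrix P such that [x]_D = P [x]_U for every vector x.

Take x = uj: its U-coordinates are the j-th standard unit vector, so P e_j — column j of P — equals [uj]_D.
u1 = w1 - w2, giving column 1 = [1, -1]; repeating for each j gives P = [[1, 2], [-1, 1]].

[[1, 2], [-1, 1]]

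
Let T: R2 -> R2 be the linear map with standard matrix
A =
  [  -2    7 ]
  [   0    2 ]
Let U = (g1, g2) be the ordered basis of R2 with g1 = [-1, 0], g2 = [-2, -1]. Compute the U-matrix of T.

The j-th column of [T]_U is [T(gj)]_U.
T(g1) = A g1 = [2, 0] = -2g1 + 0·g2, so column 1 is [-2, 0].
Repeating for g2 and assembling the columns gives [[-2, -1], [0, 2]].

[[-2, -1], [0, 2]]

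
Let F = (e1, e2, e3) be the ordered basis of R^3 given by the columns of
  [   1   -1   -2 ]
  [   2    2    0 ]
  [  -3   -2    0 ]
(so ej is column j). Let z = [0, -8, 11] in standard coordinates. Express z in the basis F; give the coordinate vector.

We seek scalars with c_1 e1 + ... + c_3 e3 = z; equivalently solve M c = z where the columns of M are e1, ..., e3.
Solving this 3x3 system gives c = (-3, -1, -1).
Check: -3e1 - e2 - e3 = [0, -8, 11].

[-3, -1, -1]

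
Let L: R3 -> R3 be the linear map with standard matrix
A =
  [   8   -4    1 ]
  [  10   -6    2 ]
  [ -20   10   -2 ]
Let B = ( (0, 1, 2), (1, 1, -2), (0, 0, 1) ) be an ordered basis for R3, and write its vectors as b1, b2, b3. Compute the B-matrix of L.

[[0, -2, 1], [-2, 2, 1], [2, 2, -2]]

With P the matrix whose columns are b1, ..., b3, [L]_B = P^(-1) A P.
Column by column: L(b1) = A b1 = (-2, -2, 6); its B-coordinates (0, -2, 2) give column 1.
Continuing for each basis vector yields [L]_B = [[0, -2, 1], [-2, 2, 1], [2, 2, -2]].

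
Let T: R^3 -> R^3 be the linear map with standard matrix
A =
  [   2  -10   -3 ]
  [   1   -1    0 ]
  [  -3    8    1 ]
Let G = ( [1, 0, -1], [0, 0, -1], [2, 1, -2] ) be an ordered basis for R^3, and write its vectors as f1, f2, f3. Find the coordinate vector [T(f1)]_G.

[3, -1, 1]

Column 1 of [T]_G is the G-coordinate vector of T(f1).
In standard coordinates T(f1) = A f1 = [5, 1, -4].
Converting to G: [5, 1, -4] = 3f1 - f2 + f3, so the coordinate vector is [3, -1, 1].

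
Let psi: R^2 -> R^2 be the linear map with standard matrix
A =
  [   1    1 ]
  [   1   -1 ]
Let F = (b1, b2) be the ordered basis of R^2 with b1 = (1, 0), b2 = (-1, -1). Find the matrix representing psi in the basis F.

With P the matrix whose columns are b1, b2, [psi]_F = P^(-1) A P.
Column by column: psi(b1) = A b1 = (1, 1); its F-coordinates (0, -1) give column 1.
Continuing for each basis vector yields [psi]_F = [[0, -2], [-1, 0]].

[[0, -2], [-1, 0]]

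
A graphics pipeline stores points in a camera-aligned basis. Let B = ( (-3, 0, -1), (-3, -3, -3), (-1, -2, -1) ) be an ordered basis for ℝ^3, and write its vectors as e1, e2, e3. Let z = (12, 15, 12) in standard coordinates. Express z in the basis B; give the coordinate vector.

[z]_B is the unique c with M c = z, where M has columns e1, ..., e3.
Row-reducing the augmented matrix [M | z] gives c = (0, -3, -3).
Check: 0·e1 - 3e2 - 3e3 = (12, 15, 12).

(0, -3, -3)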